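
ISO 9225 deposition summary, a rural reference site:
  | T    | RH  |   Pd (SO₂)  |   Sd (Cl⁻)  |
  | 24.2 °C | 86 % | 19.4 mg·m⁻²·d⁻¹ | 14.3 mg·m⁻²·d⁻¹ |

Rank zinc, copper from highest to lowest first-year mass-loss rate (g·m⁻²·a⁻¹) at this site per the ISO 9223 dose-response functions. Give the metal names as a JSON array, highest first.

zinc: temperature factor f = -0.071·(14.2) = -1.0082
  Pd branch = 0.0129·Pd^0.44·e^(0.046·RH+f) = 0.9066 μm/a
  Sd branch = 0.0175·Sd^0.57·e^(0.008·RH+0.085·T) = 1.241 μm/a
  sum: 0.9066 + 1.241 → r_corr = 2.147 μm/a
  mass loss = 2.147 μm/a × 7.14 g/cm³ = 15.33 g·m⁻²·a⁻¹
copper: temperature factor f = -0.080·(14.2) = -1.1360
  Pd branch = 0.0053·Pd^0.26·e^(0.059·RH+f) = 0.588 μm/a
  Sd branch = 0.01025·Sd^0.27·e^(0.036·RH+0.049·T) = 1.521 μm/a
  sum: 0.588 + 1.521 → r_corr = 2.109 μm/a
  mass loss = 2.109 μm/a × 8.96 g/cm³ = 18.9 g·m⁻²·a⁻¹
Ordering by g·m⁻²·a⁻¹: copper (18.9) > zinc (15.3)

["copper", "zinc"]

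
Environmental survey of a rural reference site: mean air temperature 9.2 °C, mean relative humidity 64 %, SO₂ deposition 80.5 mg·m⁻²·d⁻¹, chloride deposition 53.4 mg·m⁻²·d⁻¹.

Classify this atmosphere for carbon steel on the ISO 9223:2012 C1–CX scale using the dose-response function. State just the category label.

carbon steel: T≤10 °C ⇒ hinge +0.150·(9.2−10) = -0.1200
  SO₂ term: 1.77·80.5^0.52·exp(0.02·64-0.1200) = 55.31
  Cl⁻ term: 0.102·53.4^0.62·exp(0.033·64+0.04·9.2) = 14.35
  sum: 55.31 + 14.35 → r_corr = 69.65 μm/a
ISO 9223 Table 2 (carbon steel): 50 < 69.7 ≤ 80 μm/a ⇒ C4

C4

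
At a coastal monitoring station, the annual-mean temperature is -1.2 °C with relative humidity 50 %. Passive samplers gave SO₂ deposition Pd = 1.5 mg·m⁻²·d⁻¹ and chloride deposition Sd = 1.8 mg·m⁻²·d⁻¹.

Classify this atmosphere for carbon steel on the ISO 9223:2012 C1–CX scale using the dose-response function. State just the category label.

C2

carbon steel: f(T) = +0.150·(T−10) [T≤10 °C] = -1.6800
  SO₂ term: 1.77·1.5^0.52·exp(0.02·50-1.6800) = 1.107
  Sd branch = 0.102·Sd^0.62·e^(0.033·RH+0.04·T) = 0.7288 μm/a
  r_corr = 1.107 + 0.7288 = 1.836 μm/a
1.84 μm/a falls in (1.3, 25] for carbon steel → category C2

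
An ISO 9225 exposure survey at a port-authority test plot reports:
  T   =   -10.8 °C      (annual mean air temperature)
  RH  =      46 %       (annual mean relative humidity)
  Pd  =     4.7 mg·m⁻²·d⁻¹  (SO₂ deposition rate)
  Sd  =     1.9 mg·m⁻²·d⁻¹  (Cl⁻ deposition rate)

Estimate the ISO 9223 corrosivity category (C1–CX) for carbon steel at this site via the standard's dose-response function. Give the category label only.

C1

carbon steel: f(T) = +0.150·(T−10) [T≤10 °C] = -3.1200
  sulphur-dioxide contribution → 0.4385 μm/a
  chloride contribution → 0.4499 μm/a
  ⇒ r_corr(carbon steel) = 0.8884 μm/a
Category bounds: 0…1.3 μm/a bracket r_corr ⇒ C1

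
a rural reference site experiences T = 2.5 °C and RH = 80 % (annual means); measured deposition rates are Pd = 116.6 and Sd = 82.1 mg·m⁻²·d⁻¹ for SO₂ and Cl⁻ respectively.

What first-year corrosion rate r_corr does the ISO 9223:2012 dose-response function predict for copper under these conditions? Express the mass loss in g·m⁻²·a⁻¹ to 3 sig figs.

r_corr = 13.2 g·m⁻²·a⁻¹

copper: temperature factor f = +0.126·(-7.5) = -0.9450
  sulphur-dioxide contribution → 0.7963 μm/a
  chloride contribution → 0.6785 μm/a
  total first-year rate 1.475 μm/a
Convert to mass loss: 1.475 μm/a × 8.96 g/cm³ = 13.21 g·m⁻²·a⁻¹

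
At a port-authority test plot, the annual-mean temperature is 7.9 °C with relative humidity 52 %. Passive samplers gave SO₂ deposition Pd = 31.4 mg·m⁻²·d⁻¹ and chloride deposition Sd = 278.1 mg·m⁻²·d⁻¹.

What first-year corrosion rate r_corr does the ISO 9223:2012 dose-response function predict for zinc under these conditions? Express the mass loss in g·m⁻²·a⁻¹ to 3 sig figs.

zinc: temperature factor f = +0.038·(-2.1) = -0.0798
  sulphur-dioxide contribution → 0.5935 μm/a
  chloride contribution → 1.284 μm/a
  total first-year rate 1.877 μm/a
Convert to mass loss: 1.877 μm/a × 7.14 g/cm³ = 13.4 g·m⁻²·a⁻¹

r_corr = 13.4 g·m⁻²·a⁻¹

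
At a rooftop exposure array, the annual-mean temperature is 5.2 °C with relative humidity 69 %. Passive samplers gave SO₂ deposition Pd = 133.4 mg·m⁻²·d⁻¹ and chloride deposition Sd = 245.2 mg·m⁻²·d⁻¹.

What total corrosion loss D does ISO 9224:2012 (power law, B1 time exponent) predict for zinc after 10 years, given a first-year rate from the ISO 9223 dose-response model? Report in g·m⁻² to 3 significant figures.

zinc: T≤10 °C ⇒ hinge +0.038·(5.2−10) = -0.1824
  Pd branch = 0.0129·Pd^0.44·e^(0.046·RH+f) = 2.213 μm/a
  Sd branch = 0.0175·Sd^0.57·e^(0.008·RH+0.085·T) = 1.088 μm/a
  sum: 2.213 + 1.088 → r_corr = 3.301 μm/a
Long-term exponent b (ISO 9224 Table 2, B1) = 0.813
  D(10) = 3.301 × 10^0.813 = 3.301 × 6.501 = 21.46 μm
  Mass loss = 21.46 μm × 7.14 g/cm³ = 153.2 g·m⁻²

D(10) = 153 g·m⁻²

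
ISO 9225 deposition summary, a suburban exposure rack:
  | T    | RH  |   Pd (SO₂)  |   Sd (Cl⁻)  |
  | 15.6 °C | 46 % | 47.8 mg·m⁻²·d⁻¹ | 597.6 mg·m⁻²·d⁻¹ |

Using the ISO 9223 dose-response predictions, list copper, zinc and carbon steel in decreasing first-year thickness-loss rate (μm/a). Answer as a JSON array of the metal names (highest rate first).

copper: T>10 °C ⇒ hinge -0.080·(15.6−10) = -0.4480
  Pd branch = 0.0053·Pd^0.26·e^(0.059·RH+f) = 0.1396 μm/a
  Cl⁻ term: 0.01025·597.6^0.27·exp(0.036·46+0.049·15.6) = 0.6479
  sum: 0.1396 + 0.6479 → r_corr = 0.7876 μm/a
zinc: temperature factor f = -0.071·(5.6) = -0.3976
  Pd branch = 0.0129·Pd^0.44·e^(0.046·RH+f) = 0.3943 μm/a
  Cl⁻ term: 0.0175·597.6^0.57·exp(0.008·46+0.085·15.6) = 3.642
  sum: 0.3943 + 3.642 → r_corr = 4.036 μm/a
carbon steel: T>10 °C ⇒ hinge -0.054·(15.6−10) = -0.3024
  Pd branch = 1.77·Pd^0.52·e^(0.02·RH+f) = 24.52 μm/a
  Cl⁻ term: 0.102·597.6^0.62·exp(0.033·46+0.04·15.6) = 45.73
  sum: 24.52 + 45.73 → r_corr = 70.25 μm/a
Ordering by μm/a: carbon steel (70.3) > zinc (4.04) > copper (0.788)

["carbon steel", "zinc", "copper"]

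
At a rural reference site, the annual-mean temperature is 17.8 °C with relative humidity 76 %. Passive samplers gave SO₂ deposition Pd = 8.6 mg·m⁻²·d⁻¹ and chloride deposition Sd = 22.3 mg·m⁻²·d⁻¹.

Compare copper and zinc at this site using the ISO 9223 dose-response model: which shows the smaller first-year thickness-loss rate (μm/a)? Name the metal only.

copper: temperature factor f = -0.080·(7.8) = -0.6240
  sulphur-dioxide contribution → 0.4402 μm/a
  chloride contribution → 0.8746 μm/a
  ⇒ r_corr(copper) = 1.315 μm/a
zinc: T>10 °C ⇒ hinge -0.071·(17.8−10) = -0.5538
  sulphur-dioxide contribution → 0.6303 μm/a
  chloride contribution → 0.8565 μm/a
  ⇒ r_corr(zinc) = 1.487 μm/a
Ordering by μm/a: zinc (1.49) > copper (1.31)

copper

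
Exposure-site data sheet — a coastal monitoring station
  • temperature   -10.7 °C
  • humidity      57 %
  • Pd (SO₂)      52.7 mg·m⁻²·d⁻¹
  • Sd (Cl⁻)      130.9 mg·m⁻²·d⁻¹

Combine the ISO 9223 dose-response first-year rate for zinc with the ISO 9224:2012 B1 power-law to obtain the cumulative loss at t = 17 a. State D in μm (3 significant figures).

D(17) = 6.42 μm

zinc: temperature factor f = +0.038·(-20.7) = -0.7866
  sulphur-dioxide contribution → 0.4627 μm/a
  chloride contribution → 0.179 μm/a
  ⇒ r_corr(zinc) = 0.6416 μm/a
Power-law: D(17) = r_corr · 17^0.813
  D(17) = 0.6416 × 17^0.813 = 0.6416 × 10.01 = 6.422 μm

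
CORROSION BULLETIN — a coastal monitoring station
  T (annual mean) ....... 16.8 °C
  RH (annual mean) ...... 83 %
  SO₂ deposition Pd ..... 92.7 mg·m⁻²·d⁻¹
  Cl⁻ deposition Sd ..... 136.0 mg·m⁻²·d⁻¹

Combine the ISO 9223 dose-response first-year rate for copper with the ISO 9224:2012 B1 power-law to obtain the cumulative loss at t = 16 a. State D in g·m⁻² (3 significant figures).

copper: f(T) = -0.080·(T−10) [T>10 °C] = -0.5440
  sulphur-dioxide contribution → 1.337 μm/a
  chloride contribution → 1.746 μm/a
  ⇒ r_corr(copper) = 3.083 μm/a
Power-law: D(16) = r_corr · 16^0.667
  D(16) = 3.083 × 16^0.667 = 3.083 × 6.355 = 19.59 μm
  Mass loss = 19.59 μm × 8.96 g/cm³ = 175.6 g·m⁻²

D(16) = 176 g·m⁻²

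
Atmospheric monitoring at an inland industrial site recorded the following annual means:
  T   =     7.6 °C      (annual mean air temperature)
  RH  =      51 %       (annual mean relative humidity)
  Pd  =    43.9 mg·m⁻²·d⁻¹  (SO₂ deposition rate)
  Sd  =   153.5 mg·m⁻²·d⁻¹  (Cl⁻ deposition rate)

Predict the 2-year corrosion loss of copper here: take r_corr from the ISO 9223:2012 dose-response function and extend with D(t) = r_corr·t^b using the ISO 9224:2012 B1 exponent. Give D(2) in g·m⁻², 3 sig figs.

D(2) = 8.19 g·m⁻²

copper: f(T) = +0.126·(T−10) [T≤10 °C] = -0.3024
  SO₂ term: 0.0053·43.9^0.26·exp(0.059·51-0.3024) = 0.2122
  Cl⁻ term: 0.01025·153.5^0.27·exp(0.036·51+0.049·7.6) = 0.3631
  sum: 0.2122 + 0.3631 → r_corr = 0.5754 μm/a
Power-law: D(2) = r_corr · 2^0.667
  D(2) = 0.5754 × 2^0.667 = 0.5754 × 1.588 = 0.9135 μm
  Mass loss = 0.9135 μm × 8.96 g/cm³ = 8.185 g·m⁻²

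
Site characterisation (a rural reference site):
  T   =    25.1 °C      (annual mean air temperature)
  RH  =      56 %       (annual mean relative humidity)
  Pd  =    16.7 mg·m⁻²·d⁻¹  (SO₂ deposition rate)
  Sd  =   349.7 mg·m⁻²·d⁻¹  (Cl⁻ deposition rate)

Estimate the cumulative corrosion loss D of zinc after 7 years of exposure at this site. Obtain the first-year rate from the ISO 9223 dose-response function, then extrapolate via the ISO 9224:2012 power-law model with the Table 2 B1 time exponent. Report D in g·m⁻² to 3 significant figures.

zinc: f(T) = -0.071·(T−10) [T>10 °C] = -1.0721
  SO₂ term: 0.0129·16.7^0.44·exp(0.046·56-1.0721) = 0.2003
  Cl⁻ term: 0.0175·349.7^0.57·exp(0.008·56+0.085·25.1) = 6.517
  r_corr = 0.2003 + 6.517 = 6.718 μm/a
Power-law: D(7) = r_corr · 7^0.813
  D(7) = 6.718 × 7^0.813 = 6.718 × 4.865 = 32.68 μm
  Mass loss = 32.68 μm × 7.14 g/cm³ = 233.3 g·m⁻²

D(7) = 233 g·m⁻²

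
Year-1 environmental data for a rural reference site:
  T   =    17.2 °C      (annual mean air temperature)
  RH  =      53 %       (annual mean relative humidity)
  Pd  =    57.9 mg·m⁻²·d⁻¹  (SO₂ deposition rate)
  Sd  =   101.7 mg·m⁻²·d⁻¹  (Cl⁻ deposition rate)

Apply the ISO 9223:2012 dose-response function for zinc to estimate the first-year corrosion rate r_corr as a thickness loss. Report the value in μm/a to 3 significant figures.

zinc: temperature factor f = -0.071·(7.2) = -0.5112
  Pd branch = 0.0129·Pd^0.44·e^(0.046·RH+f) = 0.5284 μm/a
  Sd branch = 0.0175·Sd^0.57·e^(0.008·RH+0.085·T) = 1.608 μm/a
  sum: 0.5284 + 1.608 → r_corr = 2.136 μm/a

r_corr = 2.14 μm/a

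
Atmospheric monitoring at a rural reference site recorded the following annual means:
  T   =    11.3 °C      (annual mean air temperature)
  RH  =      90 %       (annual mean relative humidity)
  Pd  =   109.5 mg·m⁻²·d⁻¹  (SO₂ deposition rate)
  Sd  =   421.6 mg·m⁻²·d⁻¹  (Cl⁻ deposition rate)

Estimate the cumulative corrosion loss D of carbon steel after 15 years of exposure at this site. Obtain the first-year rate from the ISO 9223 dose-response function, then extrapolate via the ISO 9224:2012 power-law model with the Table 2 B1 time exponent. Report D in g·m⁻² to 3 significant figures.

D(15) = 8.00e+03 g·m⁻²

carbon steel: T>10 °C ⇒ hinge -0.054·(11.3−10) = -0.0702
  SO₂ term: 1.77·109.5^0.52·exp(0.02·90-0.0702) = 114.7
  Sd branch = 0.102·Sd^0.62·e^(0.033·RH+0.04·T) = 132.5 μm/a
  r_corr = 114.7 + 132.5 = 247.2 μm/a
Power-law: D(15) = r_corr · 15^0.523
  D(15) = 247.2 × 15^0.523 = 247.2 × 4.122 = 1019 μm
  Mass loss = 1019 μm × 7.85 g/cm³ = 8000 g·m⁻²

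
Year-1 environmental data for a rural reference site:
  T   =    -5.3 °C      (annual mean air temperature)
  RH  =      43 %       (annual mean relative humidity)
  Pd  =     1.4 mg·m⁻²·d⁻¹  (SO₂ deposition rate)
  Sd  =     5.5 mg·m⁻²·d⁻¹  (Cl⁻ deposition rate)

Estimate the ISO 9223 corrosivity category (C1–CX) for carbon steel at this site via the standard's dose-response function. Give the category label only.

carbon steel: T≤10 °C ⇒ hinge +0.150·(-5.3−10) = -2.2950
  sulphur-dioxide contribution → 0.5021 μm/a
  chloride contribution → 0.9813 μm/a
  total first-year rate 1.483 μm/a
Category bounds: 1.3…25 μm/a bracket r_corr ⇒ C2

C2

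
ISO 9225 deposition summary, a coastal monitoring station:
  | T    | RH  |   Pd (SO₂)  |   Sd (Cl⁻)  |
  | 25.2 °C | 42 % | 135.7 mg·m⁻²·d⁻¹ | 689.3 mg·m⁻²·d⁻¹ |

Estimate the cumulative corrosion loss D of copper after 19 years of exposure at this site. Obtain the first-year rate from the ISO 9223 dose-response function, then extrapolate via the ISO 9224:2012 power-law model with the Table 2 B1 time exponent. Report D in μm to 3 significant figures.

copper: f(T) = -0.080·(T−10) [T>10 °C] = -1.2160
  Pd branch = 0.0053·Pd^0.26·e^(0.059·RH+f) = 0.06712 μm/a
  Cl⁻ term: 0.01025·689.3^0.27·exp(0.036·42+0.049·25.2) = 0.9333
  r_corr = 0.06712 + 0.9333 = 1 μm/a
Long-term exponent b (ISO 9224 Table 2, B1) = 0.667
  D(19) = 1 × 19^0.667 = 1 × 7.127 = 7.13 μm

D(19) = 7.13 μm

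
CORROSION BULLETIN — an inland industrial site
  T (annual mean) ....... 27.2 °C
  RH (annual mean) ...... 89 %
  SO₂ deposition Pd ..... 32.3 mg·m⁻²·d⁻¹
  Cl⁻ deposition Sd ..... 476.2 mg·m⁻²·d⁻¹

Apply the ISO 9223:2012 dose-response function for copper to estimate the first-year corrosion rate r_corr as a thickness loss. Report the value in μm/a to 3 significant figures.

copper: T>10 °C ⇒ hinge -0.080·(27.2−10) = -1.3760
  sulphur-dioxide contribution → 0.6303 μm/a
  chloride contribution → 5.059 μm/a
  total first-year rate 5.689 μm/a

r_corr = 5.69 μm/a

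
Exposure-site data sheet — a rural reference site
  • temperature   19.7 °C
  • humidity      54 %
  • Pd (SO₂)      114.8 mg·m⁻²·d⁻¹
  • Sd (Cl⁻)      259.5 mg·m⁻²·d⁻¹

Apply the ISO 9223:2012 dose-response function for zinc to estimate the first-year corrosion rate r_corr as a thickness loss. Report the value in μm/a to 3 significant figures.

zinc: T>10 °C ⇒ hinge -0.071·(19.7−10) = -0.6887
  Pd branch = 0.0129·Pd^0.44·e^(0.046·RH+f) = 0.6261 μm/a
  Cl⁻ term: 0.0175·259.5^0.57·exp(0.008·54+0.085·19.7) = 3.419
  sum: 0.6261 + 3.419 → r_corr = 4.045 μm/a

r_corr = 4.05 μm/a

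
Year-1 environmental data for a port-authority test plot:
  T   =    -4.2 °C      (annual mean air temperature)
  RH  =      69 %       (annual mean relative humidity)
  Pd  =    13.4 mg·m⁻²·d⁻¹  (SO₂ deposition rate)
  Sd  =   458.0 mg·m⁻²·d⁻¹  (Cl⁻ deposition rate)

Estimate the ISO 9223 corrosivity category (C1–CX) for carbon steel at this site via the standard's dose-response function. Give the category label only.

C3

carbon steel: f(T) = +0.150·(T−10) [T≤10 °C] = -2.1300
  SO₂ term: 1.77·13.4^0.52·exp(0.02·69-2.1300) = 3.224
  Cl⁻ term: 0.102·458.0^0.62·exp(0.033·69+0.04·-4.2) = 37.52
  r_corr = 3.224 + 37.52 = 40.74 μm/a
Category bounds: 25…50 μm/a bracket r_corr ⇒ C3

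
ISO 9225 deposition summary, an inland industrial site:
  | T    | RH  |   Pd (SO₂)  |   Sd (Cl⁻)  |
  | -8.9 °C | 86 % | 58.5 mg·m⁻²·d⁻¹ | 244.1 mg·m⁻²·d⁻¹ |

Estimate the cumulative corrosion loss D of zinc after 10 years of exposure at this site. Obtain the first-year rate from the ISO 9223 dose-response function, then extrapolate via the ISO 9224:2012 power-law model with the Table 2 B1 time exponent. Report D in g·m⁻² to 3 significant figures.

D(10) = 109 g·m⁻²

zinc: temperature factor f = +0.038·(-18.9) = -0.7182
  sulphur-dioxide contribution → 1.969 μm/a
  chloride contribution → 0.3751 μm/a
  ⇒ r_corr(zinc) = 2.344 μm/a
ISO 9224: D(t) = r_corr · t^b with b = 0.813 (zinc, B1)
  D(10) = 2.344 × 10^0.813 = 2.344 × 6.501 = 15.24 μm
  Mass loss = 15.24 μm × 7.14 g/cm³ = 108.8 g·m⁻²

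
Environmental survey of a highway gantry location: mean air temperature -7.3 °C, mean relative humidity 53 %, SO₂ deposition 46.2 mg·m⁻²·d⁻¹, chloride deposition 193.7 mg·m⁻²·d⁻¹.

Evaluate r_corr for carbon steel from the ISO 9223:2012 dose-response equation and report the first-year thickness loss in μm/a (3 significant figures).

r_corr = 14.3 μm/a

carbon steel: f(T) = +0.150·(T−10) [T≤10 °C] = -2.5950
  sulphur-dioxide contribution → 2.799 μm/a
  chloride contribution → 11.47 μm/a
  total first-year rate 14.26 μm/a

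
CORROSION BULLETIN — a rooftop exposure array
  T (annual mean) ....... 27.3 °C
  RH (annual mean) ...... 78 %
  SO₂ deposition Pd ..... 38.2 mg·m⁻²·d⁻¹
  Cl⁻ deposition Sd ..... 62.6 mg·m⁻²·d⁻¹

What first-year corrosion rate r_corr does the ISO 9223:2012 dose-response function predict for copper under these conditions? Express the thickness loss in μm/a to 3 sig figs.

r_corr = 2.32 μm/a

copper: f(T) = -0.080·(T−10) [T>10 °C] = -1.3840
  SO₂ term: 0.0053·38.2^0.26·exp(0.059·78-1.3840) = 0.3413
  Sd branch = 0.01025·Sd^0.27·e^(0.036·RH+0.049·T) = 1.978 μm/a
  sum: 0.3413 + 1.978 → r_corr = 2.319 μm/a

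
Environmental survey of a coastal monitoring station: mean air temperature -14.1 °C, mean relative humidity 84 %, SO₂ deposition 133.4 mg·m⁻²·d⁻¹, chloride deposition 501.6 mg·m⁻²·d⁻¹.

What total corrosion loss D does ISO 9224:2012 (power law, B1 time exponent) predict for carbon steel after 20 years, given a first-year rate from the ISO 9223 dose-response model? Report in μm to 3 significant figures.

carbon steel: temperature factor f = +0.150·(-24.1) = -3.6150
  SO₂ term: 1.77·133.4^0.52·exp(0.02·84-3.6150) = 3.256
  Cl⁻ term: 0.102·501.6^0.62·exp(0.033·84+0.04·-14.1) = 43.83
  r_corr = 3.256 + 43.83 = 47.08 μm/a
ISO 9224: D(t) = r_corr · t^b with b = 0.523 (carbon steel, B1)
  D(20) = 47.08 × 20^0.523 = 47.08 × 4.791 = 225.6 μm

D(20) = 226 μm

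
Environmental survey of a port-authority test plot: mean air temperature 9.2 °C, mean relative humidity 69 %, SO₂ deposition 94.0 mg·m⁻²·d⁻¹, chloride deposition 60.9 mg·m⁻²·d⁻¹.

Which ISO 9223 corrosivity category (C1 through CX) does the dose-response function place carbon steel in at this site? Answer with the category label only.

C5

carbon steel: f(T) = +0.150·(T−10) [T≤10 °C] = -0.1200
  SO₂ term: 1.77·94.0^0.52·exp(0.02·69-0.1200) = 66.25
  Cl⁻ term: 0.102·60.9^0.62·exp(0.033·69+0.04·9.2) = 18.36
  r_corr = 66.25 + 18.36 = 84.61 μm/a
ISO 9223 Table 2 (carbon steel): 80 < 84.6 ≤ 200 μm/a ⇒ C5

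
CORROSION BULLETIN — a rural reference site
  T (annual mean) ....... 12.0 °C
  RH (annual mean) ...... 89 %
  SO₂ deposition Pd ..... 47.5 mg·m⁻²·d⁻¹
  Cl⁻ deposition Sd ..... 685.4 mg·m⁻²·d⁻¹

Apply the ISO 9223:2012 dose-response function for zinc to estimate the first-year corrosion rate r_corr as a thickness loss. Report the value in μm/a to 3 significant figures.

zinc: f(T) = -0.071·(T−10) [T>10 °C] = -0.1420
  Pd branch = 0.0129·Pd^0.44·e^(0.046·RH+f) = 3.67 μm/a
  Cl⁻ term: 0.0175·685.4^0.57·exp(0.008·89+0.085·12.0) = 4.09
  r_corr = 3.67 + 4.09 = 7.76 μm/a

r_corr = 7.76 μm/a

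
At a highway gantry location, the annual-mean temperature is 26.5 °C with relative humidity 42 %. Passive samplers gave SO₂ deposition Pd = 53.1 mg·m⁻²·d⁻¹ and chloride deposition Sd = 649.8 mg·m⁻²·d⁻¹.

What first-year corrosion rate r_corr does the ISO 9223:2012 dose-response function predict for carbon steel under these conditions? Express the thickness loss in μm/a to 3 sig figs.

carbon steel: T>10 °C ⇒ hinge -0.054·(26.5−10) = -0.8910
  sulphur-dioxide contribution → 13.27 μm/a
  chloride contribution → 65.28 μm/a
  ⇒ r_corr(carbon steel) = 78.55 μm/a

r_corr = 78.6 μm/a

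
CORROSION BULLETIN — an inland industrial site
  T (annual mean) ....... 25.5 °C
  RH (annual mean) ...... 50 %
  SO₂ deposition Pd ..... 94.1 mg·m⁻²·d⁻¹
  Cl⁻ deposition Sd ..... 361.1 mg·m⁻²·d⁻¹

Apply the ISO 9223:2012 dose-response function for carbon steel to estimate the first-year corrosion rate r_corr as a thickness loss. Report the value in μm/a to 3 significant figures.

carbon steel: T>10 °C ⇒ hinge -0.054·(25.5−10) = -0.8370
  sulphur-dioxide contribution → 22.13 μm/a
  chloride contribution → 56.74 μm/a
  ⇒ r_corr(carbon steel) = 78.87 μm/a

r_corr = 78.9 μm/a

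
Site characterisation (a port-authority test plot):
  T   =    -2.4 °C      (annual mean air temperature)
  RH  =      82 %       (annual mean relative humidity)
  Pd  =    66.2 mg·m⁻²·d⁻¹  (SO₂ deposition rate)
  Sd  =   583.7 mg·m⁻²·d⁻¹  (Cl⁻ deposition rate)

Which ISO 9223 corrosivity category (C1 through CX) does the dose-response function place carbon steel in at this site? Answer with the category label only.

carbon steel: f(T) = +0.150·(T−10) [T≤10 °C] = -1.8600
  sulphur-dioxide contribution → 12.57 μm/a
  chloride contribution → 71.97 μm/a
  ⇒ r_corr(carbon steel) = 84.54 μm/a
Category bounds: 80…200 μm/a bracket r_corr ⇒ C5

C5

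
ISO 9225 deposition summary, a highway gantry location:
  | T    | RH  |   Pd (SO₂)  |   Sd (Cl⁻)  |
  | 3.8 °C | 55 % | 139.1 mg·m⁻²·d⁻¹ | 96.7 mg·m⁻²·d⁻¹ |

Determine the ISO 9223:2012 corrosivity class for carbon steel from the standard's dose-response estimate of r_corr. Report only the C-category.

carbon steel: T≤10 °C ⇒ hinge +0.150·(3.8−10) = -0.9300
  Pd branch = 1.77·Pd^0.52·e^(0.02·RH+f) = 27.31 μm/a
  Cl⁻ term: 0.102·96.7^0.62·exp(0.033·55+0.04·3.8) = 12.41
  r_corr = 27.31 + 12.41 = 39.72 μm/a
Category bounds: 25…50 μm/a bracket r_corr ⇒ C3

C3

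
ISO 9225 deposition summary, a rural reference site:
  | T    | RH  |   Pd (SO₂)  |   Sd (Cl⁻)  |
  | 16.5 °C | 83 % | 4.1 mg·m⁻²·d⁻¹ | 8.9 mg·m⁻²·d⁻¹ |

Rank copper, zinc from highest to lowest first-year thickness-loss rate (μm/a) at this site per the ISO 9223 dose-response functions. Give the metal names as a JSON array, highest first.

["copper", "zinc"]

copper: T>10 °C ⇒ hinge -0.080·(16.5−10) = -0.5200
  sulphur-dioxide contribution → 0.6088 μm/a
  chloride contribution → 0.8239 μm/a
  total first-year rate 1.433 μm/a
zinc: temperature factor f = -0.071·(6.5) = -0.4615
  sulphur-dioxide contribution → 0.6885 μm/a
  chloride contribution → 0.4805 μm/a
  ⇒ r_corr(zinc) = 1.169 μm/a
Ordering by μm/a: copper (1.43) > zinc (1.17)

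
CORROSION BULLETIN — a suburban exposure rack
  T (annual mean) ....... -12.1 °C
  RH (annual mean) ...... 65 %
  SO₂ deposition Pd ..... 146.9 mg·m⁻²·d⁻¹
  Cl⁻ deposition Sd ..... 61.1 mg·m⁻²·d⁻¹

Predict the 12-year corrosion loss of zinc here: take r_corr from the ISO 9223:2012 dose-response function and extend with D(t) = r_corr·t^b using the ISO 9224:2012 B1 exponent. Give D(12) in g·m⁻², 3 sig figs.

zinc: T≤10 °C ⇒ hinge +0.038·(-12.1−10) = -0.8398
  sulphur-dioxide contribution → 0.9952 μm/a
  chloride contribution → 0.1097 μm/a
  total first-year rate 1.105 μm/a
Power-law: D(12) = r_corr · 12^0.813
  D(12) = 1.105 × 12^0.813 = 1.105 × 7.54 = 8.331 μm
  Mass loss = 8.331 μm × 7.14 g/cm³ = 59.48 g·m⁻²

D(12) = 59.5 g·m⁻²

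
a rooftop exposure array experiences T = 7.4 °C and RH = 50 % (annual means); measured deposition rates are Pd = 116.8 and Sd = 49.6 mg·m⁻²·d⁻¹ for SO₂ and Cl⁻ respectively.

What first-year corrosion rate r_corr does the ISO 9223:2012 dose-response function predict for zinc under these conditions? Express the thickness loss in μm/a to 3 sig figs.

zinc: temperature factor f = +0.038·(-2.6) = -0.0988
  sulphur-dioxide contribution → 0.9467 μm/a
  chloride contribution → 0.4533 μm/a
  ⇒ r_corr(zinc) = 1.4 μm/a

r_corr = 1.40 μm/a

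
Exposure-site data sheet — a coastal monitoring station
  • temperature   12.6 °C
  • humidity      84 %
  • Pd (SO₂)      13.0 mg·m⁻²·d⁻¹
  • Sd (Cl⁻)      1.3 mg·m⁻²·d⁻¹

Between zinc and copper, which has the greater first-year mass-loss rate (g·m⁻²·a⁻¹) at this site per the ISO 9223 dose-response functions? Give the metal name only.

zinc: T>10 °C ⇒ hinge -0.071·(12.6−10) = -0.1846
  sulphur-dioxide contribution → 1.58 μm/a
  chloride contribution → 0.1161 μm/a
  ⇒ r_corr(zinc) = 1.696 μm/a
  mass loss = 1.696 μm/a × 7.14 g/cm³ = 12.11 g·m⁻²·a⁻¹
copper: T>10 °C ⇒ hinge -0.080·(12.6−10) = -0.2080
  sulphur-dioxide contribution → 1.191 μm/a
  chloride contribution → 0.4197 μm/a
  total first-year rate 1.611 μm/a
  mass loss = 1.611 μm/a × 8.96 g/cm³ = 14.43 g·m⁻²·a⁻¹
Ordering by g·m⁻²·a⁻¹: copper (14.4) > zinc (12.1)

copper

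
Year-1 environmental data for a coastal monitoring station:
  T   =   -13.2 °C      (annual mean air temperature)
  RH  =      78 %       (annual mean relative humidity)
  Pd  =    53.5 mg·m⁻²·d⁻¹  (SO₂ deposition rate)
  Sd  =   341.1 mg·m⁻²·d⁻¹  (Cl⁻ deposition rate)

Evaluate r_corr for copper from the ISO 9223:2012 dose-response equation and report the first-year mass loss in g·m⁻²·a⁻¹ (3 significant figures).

copper: T≤10 °C ⇒ hinge +0.126·(-13.2−10) = -2.9232
  SO₂ term: 0.0053·53.5^0.26·exp(0.059·78-2.9232) = 0.07994
  Cl⁻ term: 0.01025·341.1^0.27·exp(0.036·78+0.049·-13.2) = 0.4297
  sum: 0.07994 + 0.4297 → r_corr = 0.5097 μm/a
Convert to mass loss: 0.5097 μm/a × 8.96 g/cm³ = 4.567 g·m⁻²·a⁻¹

r_corr = 4.57 g·m⁻²·a⁻¹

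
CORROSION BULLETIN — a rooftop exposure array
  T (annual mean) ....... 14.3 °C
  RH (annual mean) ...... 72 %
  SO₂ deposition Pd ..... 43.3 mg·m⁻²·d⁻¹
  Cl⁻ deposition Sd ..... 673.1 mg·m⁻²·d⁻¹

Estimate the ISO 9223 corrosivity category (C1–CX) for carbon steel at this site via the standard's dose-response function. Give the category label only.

carbon steel: temperature factor f = -0.054·(4.3) = -0.2322
  Pd branch = 1.77·Pd^0.52·e^(0.02·RH+f) = 42.02 μm/a
  Sd branch = 0.102·Sd^0.62·e^(0.033·RH+0.04·T) = 110.2 μm/a
  sum: 42.02 + 110.2 → r_corr = 152.3 μm/a
ISO 9223 Table 2 (carbon steel): 80 < 152 ≤ 200 μm/a ⇒ C5

C5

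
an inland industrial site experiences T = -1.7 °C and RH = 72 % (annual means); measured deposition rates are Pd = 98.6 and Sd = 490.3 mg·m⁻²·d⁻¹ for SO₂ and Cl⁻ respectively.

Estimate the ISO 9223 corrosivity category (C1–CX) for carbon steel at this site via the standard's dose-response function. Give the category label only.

C4

carbon steel: T≤10 °C ⇒ hinge +0.150·(-1.7−10) = -1.7550
  Pd branch = 1.77·Pd^0.52·e^(0.02·RH+f) = 14.06 μm/a
  Cl⁻ term: 0.102·490.3^0.62·exp(0.033·72+0.04·-1.7) = 47.76
  r_corr = 14.06 + 47.76 = 61.82 μm/a
ISO 9223 Table 2 (carbon steel): 50 < 61.8 ≤ 80 μm/a ⇒ C4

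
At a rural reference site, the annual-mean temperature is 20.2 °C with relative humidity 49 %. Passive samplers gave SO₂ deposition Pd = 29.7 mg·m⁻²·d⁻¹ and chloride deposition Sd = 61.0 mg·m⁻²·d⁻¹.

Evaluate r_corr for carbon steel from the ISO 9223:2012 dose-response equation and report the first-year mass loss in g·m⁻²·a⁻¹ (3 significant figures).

r_corr = 240 g·m⁻²·a⁻¹

carbon steel: f(T) = -0.054·(T−10) [T>10 °C] = -0.5508
  Pd branch = 1.77·Pd^0.52·e^(0.02·RH+f) = 15.86 μm/a
  Sd branch = 0.102·Sd^0.62·e^(0.033·RH+0.04·T) = 14.75 μm/a
  sum: 15.86 + 14.75 → r_corr = 30.6 μm/a
Convert to mass loss: 30.6 μm/a × 7.85 g/cm³ = 240.2 g·m⁻²·a⁻¹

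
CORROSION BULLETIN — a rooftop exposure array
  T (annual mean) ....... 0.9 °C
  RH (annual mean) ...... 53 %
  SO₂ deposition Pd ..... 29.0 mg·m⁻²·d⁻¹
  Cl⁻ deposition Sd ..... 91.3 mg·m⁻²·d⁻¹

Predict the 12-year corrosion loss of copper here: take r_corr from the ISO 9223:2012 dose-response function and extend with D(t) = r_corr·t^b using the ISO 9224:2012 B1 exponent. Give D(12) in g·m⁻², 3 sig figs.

D(12) = 15.8 g·m⁻²

copper: T≤10 °C ⇒ hinge +0.126·(0.9−10) = -1.1466
  sulphur-dioxide contribution → 0.09217 μm/a
  chloride contribution → 0.2443 μm/a
  total first-year rate 0.3364 μm/a
Power-law: D(12) = r_corr · 12^0.667
  D(12) = 0.3364 × 12^0.667 = 0.3364 × 5.246 = 1.765 μm
  Mass loss = 1.765 μm × 8.96 g/cm³ = 15.81 g·m⁻²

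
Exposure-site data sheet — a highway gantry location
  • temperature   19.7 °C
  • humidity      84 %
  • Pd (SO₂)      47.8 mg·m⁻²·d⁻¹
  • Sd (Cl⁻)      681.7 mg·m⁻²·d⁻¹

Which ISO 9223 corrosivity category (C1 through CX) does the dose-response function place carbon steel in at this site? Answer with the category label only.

CX

carbon steel: T>10 °C ⇒ hinge -0.054·(19.7−10) = -0.5238
  SO₂ term: 1.77·47.8^0.52·exp(0.02·84-0.5238) = 42.02
  Sd branch = 0.102·Sd^0.62·e^(0.033·RH+0.04·T) = 204.9 μm/a
  sum: 42.02 + 204.9 → r_corr = 246.9 μm/a
Category bounds: 200…700 μm/a bracket r_corr ⇒ CX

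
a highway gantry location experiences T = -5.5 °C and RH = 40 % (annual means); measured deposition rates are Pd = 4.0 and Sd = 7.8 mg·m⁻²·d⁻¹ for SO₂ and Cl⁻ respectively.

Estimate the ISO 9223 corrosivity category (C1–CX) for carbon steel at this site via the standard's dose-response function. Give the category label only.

carbon steel: temperature factor f = +0.150·(-15.5) = -2.3250
  sulphur-dioxide contribution → 0.792 μm/a
  chloride contribution → 1.095 μm/a
  ⇒ r_corr(carbon steel) = 1.887 μm/a
Category bounds: 1.3…25 μm/a bracket r_corr ⇒ C2

C2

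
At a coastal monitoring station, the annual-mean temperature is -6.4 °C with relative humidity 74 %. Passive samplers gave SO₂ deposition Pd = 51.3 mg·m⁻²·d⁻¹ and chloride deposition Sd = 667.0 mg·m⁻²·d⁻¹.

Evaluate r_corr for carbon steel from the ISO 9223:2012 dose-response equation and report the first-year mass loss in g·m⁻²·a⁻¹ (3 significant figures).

r_corr = 442 g·m⁻²·a⁻¹

carbon steel: temperature factor f = +0.150·(-16.4) = -2.4600
  SO₂ term: 1.77·51.3^0.52·exp(0.02·74-2.4600) = 5.148
  Sd branch = 0.102·Sd^0.62·e^(0.033·RH+0.04·T) = 51.16 μm/a
  sum: 5.148 + 51.16 → r_corr = 56.31 μm/a
Convert to mass loss: 56.31 μm/a × 7.85 g/cm³ = 442 g·m⁻²·a⁻¹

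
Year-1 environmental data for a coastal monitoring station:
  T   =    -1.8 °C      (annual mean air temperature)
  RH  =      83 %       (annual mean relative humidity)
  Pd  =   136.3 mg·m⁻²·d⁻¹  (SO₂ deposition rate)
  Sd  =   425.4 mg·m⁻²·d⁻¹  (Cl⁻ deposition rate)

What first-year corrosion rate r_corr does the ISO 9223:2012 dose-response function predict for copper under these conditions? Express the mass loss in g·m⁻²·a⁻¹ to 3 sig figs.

r_corr = 13.7 g·m⁻²·a⁻¹

copper: T≤10 °C ⇒ hinge +0.126·(-1.8−10) = -1.4868
  SO₂ term: 0.0053·136.3^0.26·exp(0.059·83-1.4868) = 0.5758
  Sd branch = 0.01025·Sd^0.27·e^(0.036·RH+0.049·T) = 0.9547 μm/a
  r_corr = 0.5758 + 0.9547 = 1.531 μm/a
Convert to mass loss: 1.531 μm/a × 8.96 g/cm³ = 13.71 g·m⁻²·a⁻¹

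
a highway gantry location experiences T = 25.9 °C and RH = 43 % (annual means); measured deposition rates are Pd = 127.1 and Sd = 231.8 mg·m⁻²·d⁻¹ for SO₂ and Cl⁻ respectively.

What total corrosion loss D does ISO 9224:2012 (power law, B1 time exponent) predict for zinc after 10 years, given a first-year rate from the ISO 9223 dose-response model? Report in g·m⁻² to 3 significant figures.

D(10) = 243 g·m⁻²

zinc: temperature factor f = -0.071·(15.9) = -1.1289
  Pd branch = 0.0129·Pd^0.44·e^(0.046·RH+f) = 0.2542 μm/a
  Sd branch = 0.0175·Sd^0.57·e^(0.008·RH+0.085·T) = 4.973 μm/a
  sum: 0.2542 + 4.973 → r_corr = 5.228 μm/a
Long-term exponent b (ISO 9224 Table 2, B1) = 0.813
  D(10) = 5.228 × 10^0.813 = 5.228 × 6.501 = 33.99 μm
  Mass loss = 33.99 μm × 7.14 g/cm³ = 242.7 g·m⁻²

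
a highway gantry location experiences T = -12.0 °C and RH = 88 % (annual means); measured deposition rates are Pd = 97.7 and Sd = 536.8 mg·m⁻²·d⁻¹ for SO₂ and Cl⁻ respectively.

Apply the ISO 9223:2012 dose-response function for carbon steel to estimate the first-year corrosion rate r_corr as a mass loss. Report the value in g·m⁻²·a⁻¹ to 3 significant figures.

carbon steel: f(T) = +0.150·(T−10) [T≤10 °C] = -3.3000
  Pd branch = 1.77·Pd^0.52·e^(0.02·RH+f) = 4.111 μm/a
  Sd branch = 0.102·Sd^0.62·e^(0.033·RH+0.04·T) = 56.73 μm/a
  r_corr = 4.111 + 56.73 = 60.84 μm/a
Convert to mass loss: 60.84 μm/a × 7.85 g/cm³ = 477.6 g·m⁻²·a⁻¹

r_corr = 478 g·m⁻²·a⁻¹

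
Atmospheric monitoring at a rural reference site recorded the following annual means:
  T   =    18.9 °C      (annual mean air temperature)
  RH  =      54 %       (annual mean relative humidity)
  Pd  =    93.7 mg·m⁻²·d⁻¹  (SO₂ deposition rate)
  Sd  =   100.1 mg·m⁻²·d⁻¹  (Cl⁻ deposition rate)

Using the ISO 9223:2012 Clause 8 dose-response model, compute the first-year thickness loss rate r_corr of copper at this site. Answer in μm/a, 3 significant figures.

copper: T>10 °C ⇒ hinge -0.080·(18.9−10) = -0.7120
  Pd branch = 0.0053·Pd^0.26·e^(0.059·RH+f) = 0.2048 μm/a
  Cl⁻ term: 0.01025·100.1^0.27·exp(0.036·54+0.049·18.9) = 0.6271
  sum: 0.2048 + 0.6271 → r_corr = 0.8319 μm/a

r_corr = 0.832 μm/a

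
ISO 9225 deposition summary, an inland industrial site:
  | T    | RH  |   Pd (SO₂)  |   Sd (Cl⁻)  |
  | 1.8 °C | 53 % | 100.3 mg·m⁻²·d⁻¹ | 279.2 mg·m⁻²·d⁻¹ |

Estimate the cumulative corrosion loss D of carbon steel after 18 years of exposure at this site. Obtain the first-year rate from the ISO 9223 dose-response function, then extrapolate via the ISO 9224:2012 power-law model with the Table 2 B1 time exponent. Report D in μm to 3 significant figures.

carbon steel: T≤10 °C ⇒ hinge +0.150·(1.8−10) = -1.2300
  Pd branch = 1.77·Pd^0.52·e^(0.02·RH+f) = 16.4 μm/a
  Sd branch = 0.102·Sd^0.62·e^(0.033·RH+0.04·T) = 20.7 μm/a
  r_corr = 16.4 + 20.7 = 37.1 μm/a
Long-term exponent b (ISO 9224 Table 2, B1) = 0.523
  D(18) = 37.1 × 18^0.523 = 37.1 × 4.534 = 168.2 μm

D(18) = 168 μm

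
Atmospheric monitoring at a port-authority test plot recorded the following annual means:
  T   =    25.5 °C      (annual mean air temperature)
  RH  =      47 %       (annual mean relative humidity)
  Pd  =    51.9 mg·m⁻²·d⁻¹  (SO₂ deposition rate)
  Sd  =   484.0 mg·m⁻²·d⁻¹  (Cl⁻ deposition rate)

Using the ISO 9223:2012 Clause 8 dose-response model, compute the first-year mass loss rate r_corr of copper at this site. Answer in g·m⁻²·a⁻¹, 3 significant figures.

r_corr = 9.85 g·m⁻²·a⁻¹

copper: temperature factor f = -0.080·(15.5) = -1.2400
  SO₂ term: 0.0053·51.9^0.26·exp(0.059·47-1.2400) = 0.06855
  Cl⁻ term: 0.01025·484.0^0.27·exp(0.036·47+0.049·25.5) = 1.031
  sum: 0.06855 + 1.031 → r_corr = 1.099 μm/a
Convert to mass loss: 1.099 μm/a × 8.96 g/cm³ = 9.849 g·m⁻²·a⁻¹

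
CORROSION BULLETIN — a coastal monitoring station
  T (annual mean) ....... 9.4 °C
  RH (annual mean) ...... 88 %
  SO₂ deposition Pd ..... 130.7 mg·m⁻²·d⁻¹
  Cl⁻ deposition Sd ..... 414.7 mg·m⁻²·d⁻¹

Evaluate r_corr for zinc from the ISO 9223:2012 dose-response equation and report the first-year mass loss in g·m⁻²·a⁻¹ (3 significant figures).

zinc: temperature factor f = +0.038·(-0.6) = -0.0228
  SO₂ term: 0.0129·130.7^0.44·exp(0.046·88-0.0228) = 6.164
  Sd branch = 0.0175·Sd^0.57·e^(0.008·RH+0.085·T) = 2.443 μm/a
  sum: 6.164 + 2.443 → r_corr = 8.607 μm/a
Convert to mass loss: 8.607 μm/a × 7.14 g/cm³ = 61.45 g·m⁻²·a⁻¹

r_corr = 61.5 g·m⁻²·a⁻¹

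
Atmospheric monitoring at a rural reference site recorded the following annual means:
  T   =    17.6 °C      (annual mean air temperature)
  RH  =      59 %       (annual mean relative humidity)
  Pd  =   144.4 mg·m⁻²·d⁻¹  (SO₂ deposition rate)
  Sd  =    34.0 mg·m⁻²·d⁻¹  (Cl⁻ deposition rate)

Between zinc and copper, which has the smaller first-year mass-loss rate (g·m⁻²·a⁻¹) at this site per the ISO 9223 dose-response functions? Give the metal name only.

copper

zinc: temperature factor f = -0.071·(7.6) = -0.5396
  SO₂ term: 0.0129·144.4^0.44·exp(0.046·59-0.5396) = 1.012
  Cl⁻ term: 0.0175·34.0^0.57·exp(0.008·59+0.085·17.6) = 0.9347
  r_corr = 1.012 + 0.9347 = 1.947 μm/a
  mass loss = 1.947 μm/a × 7.14 g/cm³ = 13.9 g·m⁻²·a⁻¹
copper: f(T) = -0.080·(T−10) [T>10 °C] = -0.6080
  Pd branch = 0.0053·Pd^0.26·e^(0.059·RH+f) = 0.3416 μm/a
  Cl⁻ term: 0.01025·34.0^0.27·exp(0.036·59+0.049·17.6) = 0.5263
  r_corr = 0.3416 + 0.5263 = 0.8678 μm/a
  mass loss = 0.8678 μm/a × 8.96 g/cm³ = 7.776 g·m⁻²·a⁻¹
Ordering by g·m⁻²·a⁻¹: zinc (13.9) > copper (7.78)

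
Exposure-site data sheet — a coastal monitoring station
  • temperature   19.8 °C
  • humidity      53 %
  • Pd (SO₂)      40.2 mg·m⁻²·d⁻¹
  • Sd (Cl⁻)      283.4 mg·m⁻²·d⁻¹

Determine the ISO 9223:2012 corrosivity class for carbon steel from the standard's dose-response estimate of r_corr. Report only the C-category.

carbon steel: T>10 °C ⇒ hinge -0.054·(19.8−10) = -0.5292
  SO₂ term: 1.77·40.2^0.52·exp(0.02·53-0.5292) = 20.54
  Cl⁻ term: 0.102·283.4^0.62·exp(0.033·53+0.04·19.8) = 42.92
  r_corr = 20.54 + 42.92 = 63.46 μm/a
63.5 μm/a falls in (50, 80] for carbon steel → category C4

C4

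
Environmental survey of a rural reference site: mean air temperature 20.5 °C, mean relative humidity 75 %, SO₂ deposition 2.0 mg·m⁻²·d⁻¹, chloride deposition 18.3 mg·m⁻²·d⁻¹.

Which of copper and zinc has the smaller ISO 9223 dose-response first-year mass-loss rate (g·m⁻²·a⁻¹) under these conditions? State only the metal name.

copper: f(T) = -0.080·(T−10) [T>10 °C] = -0.8400
  sulphur-dioxide contribution → 0.2288 μm/a
  chloride contribution → 0.9129 μm/a
  total first-year rate 1.142 μm/a
  mass loss = 1.142 μm/a × 8.96 g/cm³ = 10.23 g·m⁻²·a⁻¹
zinc: f(T) = -0.071·(T−10) [T>10 °C] = -0.7455
  sulphur-dioxide contribution → 0.2616 μm/a
  chloride contribution → 0.9549 μm/a
  ⇒ r_corr(zinc) = 1.216 μm/a
  mass loss = 1.216 μm/a × 7.14 g/cm³ = 8.686 g·m⁻²·a⁻¹
Ordering by g·m⁻²·a⁻¹: copper (10.2) > zinc (8.69)

zinc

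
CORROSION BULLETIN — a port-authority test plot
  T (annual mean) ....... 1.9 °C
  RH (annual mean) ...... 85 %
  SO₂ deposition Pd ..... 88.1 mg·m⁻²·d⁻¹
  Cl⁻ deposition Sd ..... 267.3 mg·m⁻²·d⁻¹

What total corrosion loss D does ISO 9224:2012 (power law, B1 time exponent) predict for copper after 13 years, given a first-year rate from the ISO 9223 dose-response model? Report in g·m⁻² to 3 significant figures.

copper: temperature factor f = +0.126·(-8.1) = -1.0206
  sulphur-dioxide contribution → 0.922 μm/a
  chloride contribution → 1.085 μm/a
  ⇒ r_corr(copper) = 2.007 μm/a
Power-law: D(13) = r_corr · 13^0.667
  D(13) = 2.007 × 13^0.667 = 2.007 × 5.534 = 11.1 μm
  Mass loss = 11.1 μm × 8.96 g/cm³ = 99.5 g·m⁻²

D(13) = 99.5 g·m⁻²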